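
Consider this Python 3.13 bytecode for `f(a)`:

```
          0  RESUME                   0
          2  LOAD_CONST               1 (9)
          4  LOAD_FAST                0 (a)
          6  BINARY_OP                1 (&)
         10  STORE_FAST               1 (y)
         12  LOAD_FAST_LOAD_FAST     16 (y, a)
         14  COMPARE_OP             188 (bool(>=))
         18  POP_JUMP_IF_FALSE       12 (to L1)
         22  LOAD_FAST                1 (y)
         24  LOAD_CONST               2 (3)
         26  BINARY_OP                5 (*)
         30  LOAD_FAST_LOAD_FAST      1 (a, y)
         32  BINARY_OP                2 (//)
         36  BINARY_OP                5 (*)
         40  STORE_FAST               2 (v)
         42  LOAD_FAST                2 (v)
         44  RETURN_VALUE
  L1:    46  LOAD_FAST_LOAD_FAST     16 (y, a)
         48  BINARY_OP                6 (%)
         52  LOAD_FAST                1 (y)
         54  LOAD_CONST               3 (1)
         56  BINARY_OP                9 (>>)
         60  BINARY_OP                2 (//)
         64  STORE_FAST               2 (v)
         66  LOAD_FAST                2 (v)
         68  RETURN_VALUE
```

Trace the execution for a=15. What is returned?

2

LOAD_CONST → push 9. Stack: [9]
LOAD_FAST a → push 15. Stack: [9, 15]
BINARY_OP & → 9 & 15 = 9. Stack: [9]
STORE_FAST y → y=9. Stack: []
LOAD_FAST_LOAD_FAST y,a → push 9,15. Stack: [9, 15]
COMPARE_OP bool(>=) → 9 vs 15 = False. Stack: [False]
POP_JUMP_IF_FALSE → pop False; jump. Stack: []
LOAD_FAST_LOAD_FAST y,a → push 9,15. Stack: [9, 15]
BINARY_OP % → 9 % 15 = 9. Stack: [9]
LOAD_FAST y → push 9. Stack: [9, 9]
LOAD_CONST → push 1. Stack: [9, 9, 1]
BINARY_OP >> → 9 >> 1 = 4. Stack: [9, 4]
BINARY_OP // → 9 // 4 = 2. Stack: [2]
STORE_FAST v → v=2. Stack: []
LOAD_FAST v → push 2. Stack: [2]
RETURN_VALUE → return 2.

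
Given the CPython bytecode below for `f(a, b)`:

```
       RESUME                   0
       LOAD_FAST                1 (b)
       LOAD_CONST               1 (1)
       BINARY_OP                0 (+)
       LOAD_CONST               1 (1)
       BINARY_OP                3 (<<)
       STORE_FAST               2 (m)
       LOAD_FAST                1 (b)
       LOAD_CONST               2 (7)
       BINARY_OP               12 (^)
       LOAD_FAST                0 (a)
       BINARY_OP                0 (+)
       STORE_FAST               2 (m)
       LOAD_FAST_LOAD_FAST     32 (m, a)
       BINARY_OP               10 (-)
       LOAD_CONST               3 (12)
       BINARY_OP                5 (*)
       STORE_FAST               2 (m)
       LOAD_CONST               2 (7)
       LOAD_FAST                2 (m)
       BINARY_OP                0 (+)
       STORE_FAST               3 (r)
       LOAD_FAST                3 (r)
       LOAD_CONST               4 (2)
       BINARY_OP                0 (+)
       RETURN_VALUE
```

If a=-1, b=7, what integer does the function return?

LOAD_FAST b → push 7. Stack: [7]
LOAD_CONST → push 1. Stack: [7, 1]
BINARY_OP + → 7 + 1 = 8. Stack: [8]
LOAD_CONST → push 1. Stack: [8, 1]
BINARY_OP << → 8 << 1 = 16. Stack: [16]
STORE_FAST m → m=16. Stack: []
LOAD_FAST b → push 7. Stack: [7]
LOAD_CONST → push 7. Stack: [7, 7]
BINARY_OP ^ → 7 ^ 7 = 0. Stack: [0]
LOAD_FAST a → push -1. Stack: [0, -1]
BINARY_OP + → 0 + -1 = -1. Stack: [-1]
STORE_FAST m → m=-1. Stack: []
LOAD_FAST_LOAD_FAST m,a → push -1,-1. Stack: [-1, -1]
BINARY_OP - → -1 - -1 = 0. Stack: [0]
LOAD_CONST → push 12. Stack: [0, 12]
BINARY_OP * → 0 * 12 = 0. Stack: [0]
STORE_FAST m → m=0. Stack: []
LOAD_CONST → push 7. Stack: [7]
LOAD_FAST m → push 0. Stack: [7, 0]
BINARY_OP + → 7 + 0 = 7. Stack: [7]
STORE_FAST r → r=7. Stack: []
LOAD_FAST r → push 7. Stack: [7]
LOAD_CONST → push 2. Stack: [7, 2]
BINARY_OP + → 7 + 2 = 9. Stack: [9]
RETURN_VALUE → return 9.

9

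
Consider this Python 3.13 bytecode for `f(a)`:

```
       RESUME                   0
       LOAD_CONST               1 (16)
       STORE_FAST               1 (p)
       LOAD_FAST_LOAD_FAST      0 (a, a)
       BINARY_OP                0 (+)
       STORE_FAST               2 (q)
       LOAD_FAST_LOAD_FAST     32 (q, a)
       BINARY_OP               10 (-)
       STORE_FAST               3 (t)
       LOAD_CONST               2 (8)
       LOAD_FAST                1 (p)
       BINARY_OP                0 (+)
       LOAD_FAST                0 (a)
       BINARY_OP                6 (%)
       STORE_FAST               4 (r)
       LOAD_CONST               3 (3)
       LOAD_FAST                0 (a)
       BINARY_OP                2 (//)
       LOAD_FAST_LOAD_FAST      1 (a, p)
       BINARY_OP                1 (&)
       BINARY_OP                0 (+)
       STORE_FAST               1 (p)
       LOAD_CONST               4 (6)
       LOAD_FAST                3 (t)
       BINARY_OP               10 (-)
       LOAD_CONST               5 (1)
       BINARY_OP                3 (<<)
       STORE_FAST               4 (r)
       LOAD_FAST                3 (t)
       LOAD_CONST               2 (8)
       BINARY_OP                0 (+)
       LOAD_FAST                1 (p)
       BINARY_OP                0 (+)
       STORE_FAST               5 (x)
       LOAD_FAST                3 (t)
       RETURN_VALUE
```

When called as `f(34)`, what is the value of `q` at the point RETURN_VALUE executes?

LOAD_CONST → push 16. Stack: [16]
STORE_FAST p → p=16. Stack: []
LOAD_FAST_LOAD_FAST a,a → push 34,34. Stack: [34, 34]
BINARY_OP + → 34 + 34 = 68. Stack: [68]
STORE_FAST q → q=68. Stack: []
LOAD_FAST_LOAD_FAST q,a → push 68,34. Stack: [68, 34]
BINARY_OP - → 68 - 34 = 34. Stack: [34]
STORE_FAST t → t=34. Stack: []
LOAD_CONST → push 8. Stack: [8]
LOAD_FAST p → push 16. Stack: [8, 16]
BINARY_OP + → 8 + 16 = 24. Stack: [24]
LOAD_FAST a → push 34. Stack: [24, 34]
BINARY_OP % → 24 % 34 = 24. Stack: [24]
STORE_FAST r → r=24. Stack: []
LOAD_CONST → push 3. Stack: [3]
LOAD_FAST a → push 34. Stack: [3, 34]
BINARY_OP // → 3 // 34 = 0. Stack: [0]
LOAD_FAST_LOAD_FAST a,p → push 34,16. Stack: [0, 34, 16]
BINARY_OP & → 34 & 16 = 0. Stack: [0, 0]
BINARY_OP + → 0 + 0 = 0. Stack: [0]
STORE_FAST p → p=0. Stack: []
LOAD_CONST → push 6. Stack: [6]
LOAD_FAST t → push 34. Stack: [6, 34]
BINARY_OP - → 6 - 34 = -28. Stack: [-28]
LOAD_CONST → push 1. Stack: [-28, 1]
BINARY_OP << → -28 << 1 = -56. Stack: [-56]
STORE_FAST r → r=-56. Stack: []
LOAD_FAST t → push 34. Stack: [34]
LOAD_CONST → push 8. Stack: [34, 8]
BINARY_OP + → 34 + 8 = 42. Stack: [42]
LOAD_FAST p → push 0. Stack: [42, 0]
BINARY_OP + → 42 + 0 = 42. Stack: [42]
STORE_FAST x → x=42. Stack: []
LOAD_FAST t → push 34. Stack: [34]
RETURN_VALUE → return 34.

68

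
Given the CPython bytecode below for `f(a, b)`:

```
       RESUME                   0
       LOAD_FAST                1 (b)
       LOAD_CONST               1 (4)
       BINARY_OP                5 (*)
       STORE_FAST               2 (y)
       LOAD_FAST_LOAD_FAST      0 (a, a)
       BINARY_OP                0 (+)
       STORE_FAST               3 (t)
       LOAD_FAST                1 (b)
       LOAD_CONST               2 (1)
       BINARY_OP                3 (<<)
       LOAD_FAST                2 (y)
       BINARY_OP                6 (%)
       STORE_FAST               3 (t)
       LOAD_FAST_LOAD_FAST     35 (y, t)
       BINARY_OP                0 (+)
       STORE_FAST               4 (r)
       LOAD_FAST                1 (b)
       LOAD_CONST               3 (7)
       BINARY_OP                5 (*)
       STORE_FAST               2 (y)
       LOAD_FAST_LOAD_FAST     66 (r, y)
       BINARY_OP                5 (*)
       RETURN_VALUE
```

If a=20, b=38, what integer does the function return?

60648

LOAD_FAST b → push 38. Stack: [38]
LOAD_CONST → push 4. Stack: [38, 4]
BINARY_OP * → 38 * 4 = 152. Stack: [152]
STORE_FAST y → y=152. Stack: []
LOAD_FAST_LOAD_FAST a,a → push 20,20. Stack: [20, 20]
BINARY_OP + → 20 + 20 = 40. Stack: [40]
STORE_FAST t → t=40. Stack: []
LOAD_FAST b → push 38. Stack: [38]
LOAD_CONST → push 1. Stack: [38, 1]
BINARY_OP << → 38 << 1 = 76. Stack: [76]
LOAD_FAST y → push 152. Stack: [76, 152]
BINARY_OP % → 76 % 152 = 76. Stack: [76]
STORE_FAST t → t=76. Stack: []
LOAD_FAST_LOAD_FAST y,t → push 152,76. Stack: [152, 76]
BINARY_OP + → 152 + 76 = 228. Stack: [228]
STORE_FAST r → r=228. Stack: []
LOAD_FAST b → push 38. Stack: [38]
LOAD_CONST → push 7. Stack: [38, 7]
BINARY_OP * → 38 * 7 = 266. Stack: [266]
STORE_FAST y → y=266. Stack: []
LOAD_FAST_LOAD_FAST r,y → push 228,266. Stack: [228, 266]
BINARY_OP * → 228 * 266 = 60648. Stack: [60648]
RETURN_VALUE → return 60648.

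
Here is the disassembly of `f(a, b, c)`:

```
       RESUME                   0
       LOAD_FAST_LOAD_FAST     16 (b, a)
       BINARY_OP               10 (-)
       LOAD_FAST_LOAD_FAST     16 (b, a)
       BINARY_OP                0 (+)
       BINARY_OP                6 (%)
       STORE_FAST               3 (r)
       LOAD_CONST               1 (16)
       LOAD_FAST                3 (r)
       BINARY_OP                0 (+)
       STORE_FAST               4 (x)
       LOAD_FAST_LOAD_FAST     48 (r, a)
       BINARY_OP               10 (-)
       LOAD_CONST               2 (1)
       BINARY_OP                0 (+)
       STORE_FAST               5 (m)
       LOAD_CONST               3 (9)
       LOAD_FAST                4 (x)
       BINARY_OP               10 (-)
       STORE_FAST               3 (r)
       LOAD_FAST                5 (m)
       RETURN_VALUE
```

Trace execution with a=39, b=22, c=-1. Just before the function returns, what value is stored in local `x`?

LOAD_FAST_LOAD_FAST b,a → push 22,39. Stack: [22, 39]
BINARY_OP - → 22 - 39 = -17. Stack: [-17]
LOAD_FAST_LOAD_FAST b,a → push 22,39. Stack: [-17, 22, 39]
BINARY_OP + → 22 + 39 = 61. Stack: [-17, 61]
BINARY_OP % → -17 % 61 = 44. Stack: [44]
STORE_FAST r → r=44. Stack: []
LOAD_CONST → push 16. Stack: [16]
LOAD_FAST r → push 44. Stack: [16, 44]
BINARY_OP + → 16 + 44 = 60. Stack: [60]
STORE_FAST x → x=60. Stack: []
LOAD_FAST_LOAD_FAST r,a → push 44,39. Stack: [44, 39]
BINARY_OP - → 44 - 39 = 5. Stack: [5]
LOAD_CONST → push 1. Stack: [5, 1]
BINARY_OP + → 5 + 1 = 6. Stack: [6]
STORE_FAST m → m=6. Stack: []
LOAD_CONST → push 9. Stack: [9]
LOAD_FAST x → push 60. Stack: [9, 60]
BINARY_OP - → 9 - 60 = -51. Stack: [-51]
STORE_FAST r → r=-51. Stack: []
LOAD_FAST m → push 6. Stack: [6]
RETURN_VALUE → return 6.

60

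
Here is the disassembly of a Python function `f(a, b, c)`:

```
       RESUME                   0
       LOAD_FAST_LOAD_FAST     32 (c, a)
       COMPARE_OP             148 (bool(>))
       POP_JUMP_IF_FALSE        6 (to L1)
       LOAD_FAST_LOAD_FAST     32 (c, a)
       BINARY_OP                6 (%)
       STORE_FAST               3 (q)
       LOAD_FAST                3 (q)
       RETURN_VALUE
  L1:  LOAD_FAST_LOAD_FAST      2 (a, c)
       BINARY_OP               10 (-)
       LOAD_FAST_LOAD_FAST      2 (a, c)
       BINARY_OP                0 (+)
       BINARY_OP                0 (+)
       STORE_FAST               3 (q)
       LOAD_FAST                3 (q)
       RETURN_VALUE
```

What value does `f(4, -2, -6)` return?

8

LOAD_FAST_LOAD_FAST c,a → push -6,4. Stack: [-6, 4]
COMPARE_OP bool(>) → -6 vs 4 = False. Stack: [False]
POP_JUMP_IF_FALSE → pop False; jump. Stack: []
LOAD_FAST_LOAD_FAST a,c → push 4,-6. Stack: [4, -6]
BINARY_OP - → 4 - -6 = 10. Stack: [10]
LOAD_FAST_LOAD_FAST a,c → push 4,-6. Stack: [10, 4, -6]
BINARY_OP + → 4 + -6 = -2. Stack: [10, -2]
BINARY_OP + → 10 + -2 = 8. Stack: [8]
STORE_FAST q → q=8. Stack: []
LOAD_FAST q → push 8. Stack: [8]
RETURN_VALUE → return 8.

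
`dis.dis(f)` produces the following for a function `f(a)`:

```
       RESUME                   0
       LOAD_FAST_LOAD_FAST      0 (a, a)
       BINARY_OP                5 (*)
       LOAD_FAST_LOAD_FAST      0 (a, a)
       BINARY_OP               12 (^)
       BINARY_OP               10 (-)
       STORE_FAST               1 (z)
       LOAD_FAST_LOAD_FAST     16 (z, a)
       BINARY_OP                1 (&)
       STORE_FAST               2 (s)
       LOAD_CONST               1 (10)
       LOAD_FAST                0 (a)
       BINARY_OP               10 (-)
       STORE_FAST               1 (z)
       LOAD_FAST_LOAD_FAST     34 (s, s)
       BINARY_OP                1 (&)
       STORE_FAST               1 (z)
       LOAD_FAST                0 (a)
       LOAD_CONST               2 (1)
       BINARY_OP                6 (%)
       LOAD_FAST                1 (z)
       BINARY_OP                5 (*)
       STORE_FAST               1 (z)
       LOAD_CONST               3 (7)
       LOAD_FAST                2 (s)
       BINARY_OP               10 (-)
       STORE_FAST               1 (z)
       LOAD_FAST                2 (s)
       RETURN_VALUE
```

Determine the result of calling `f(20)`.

LOAD_FAST_LOAD_FAST a,a → push 20,20. Stack: [20, 20]
BINARY_OP * → 20 * 20 = 400. Stack: [400]
LOAD_FAST_LOAD_FAST a,a → push 20,20. Stack: [400, 20, 20]
BINARY_OP ^ → 20 ^ 20 = 0. Stack: [400, 0]
BINARY_OP - → 400 - 0 = 400. Stack: [400]
STORE_FAST z → z=400. Stack: []
LOAD_FAST_LOAD_FAST z,a → push 400,20. Stack: [400, 20]
BINARY_OP & → 400 & 20 = 16. Stack: [16]
STORE_FAST s → s=16. Stack: []
LOAD_CONST → push 10. Stack: [10]
LOAD_FAST a → push 20. Stack: [10, 20]
BINARY_OP - → 10 - 20 = -10. Stack: [-10]
STORE_FAST z → z=-10. Stack: []
LOAD_FAST_LOAD_FAST s,s → push 16,16. Stack: [16, 16]
BINARY_OP & → 16 & 16 = 16. Stack: [16]
STORE_FAST z → z=16. Stack: []
LOAD_FAST a → push 20. Stack: [20]
LOAD_CONST → push 1. Stack: [20, 1]
BINARY_OP % → 20 % 1 = 0. Stack: [0]
LOAD_FAST z → push 16. Stack: [0, 16]
BINARY_OP * → 0 * 16 = 0. Stack: [0]
STORE_FAST z → z=0. Stack: []
LOAD_CONST → push 7. Stack: [7]
LOAD_FAST s → push 16. Stack: [7, 16]
BINARY_OP - → 7 - 16 = -9. Stack: [-9]
STORE_FAST z → z=-9. Stack: []
LOAD_FAST s → push 16. Stack: [16]
RETURN_VALUE → return 16.

16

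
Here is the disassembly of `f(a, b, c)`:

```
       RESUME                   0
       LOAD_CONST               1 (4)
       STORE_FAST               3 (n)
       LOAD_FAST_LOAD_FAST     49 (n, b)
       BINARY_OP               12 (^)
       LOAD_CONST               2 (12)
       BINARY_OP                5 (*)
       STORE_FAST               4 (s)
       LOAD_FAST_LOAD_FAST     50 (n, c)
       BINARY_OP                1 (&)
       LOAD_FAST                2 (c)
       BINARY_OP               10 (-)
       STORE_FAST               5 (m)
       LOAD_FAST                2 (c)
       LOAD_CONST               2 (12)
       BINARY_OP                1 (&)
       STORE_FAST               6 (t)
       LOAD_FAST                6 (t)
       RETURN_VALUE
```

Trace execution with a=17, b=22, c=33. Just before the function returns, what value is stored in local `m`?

-33

LOAD_CONST → push 4. Stack: [4]
STORE_FAST n → n=4. Stack: []
LOAD_FAST_LOAD_FAST n,b → push 4,22. Stack: [4, 22]
BINARY_OP ^ → 4 ^ 22 = 18. Stack: [18]
LOAD_CONST → push 12. Stack: [18, 12]
BINARY_OP * → 18 * 12 = 216. Stack: [216]
STORE_FAST s → s=216. Stack: []
LOAD_FAST_LOAD_FAST n,c → push 4,33. Stack: [4, 33]
BINARY_OP & → 4 & 33 = 0. Stack: [0]
LOAD_FAST c → push 33. Stack: [0, 33]
BINARY_OP - → 0 - 33 = -33. Stack: [-33]
STORE_FAST m → m=-33. Stack: []
LOAD_FAST c → push 33. Stack: [33]
LOAD_CONST → push 12. Stack: [33, 12]
BINARY_OP & → 33 & 12 = 0. Stack: [0]
STORE_FAST t → t=0. Stack: []
LOAD_FAST t → push 0. Stack: [0]
RETURN_VALUE → return 0.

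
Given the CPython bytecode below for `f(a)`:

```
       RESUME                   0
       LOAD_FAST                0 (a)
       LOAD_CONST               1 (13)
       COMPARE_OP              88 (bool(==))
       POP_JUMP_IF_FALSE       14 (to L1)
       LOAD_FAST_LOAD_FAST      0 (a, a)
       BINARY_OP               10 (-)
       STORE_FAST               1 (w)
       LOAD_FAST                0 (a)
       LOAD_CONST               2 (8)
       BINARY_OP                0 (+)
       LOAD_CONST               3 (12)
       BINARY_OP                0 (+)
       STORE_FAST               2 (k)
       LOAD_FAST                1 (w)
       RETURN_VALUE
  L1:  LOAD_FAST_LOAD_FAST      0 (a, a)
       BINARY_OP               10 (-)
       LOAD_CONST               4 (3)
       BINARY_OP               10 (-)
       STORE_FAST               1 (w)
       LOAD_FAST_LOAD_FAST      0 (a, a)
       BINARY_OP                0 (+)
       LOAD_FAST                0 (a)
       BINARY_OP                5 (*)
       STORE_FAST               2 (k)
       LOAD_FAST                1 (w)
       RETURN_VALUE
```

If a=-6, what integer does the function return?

-3

LOAD_FAST a → push -6. Stack: [-6]
LOAD_CONST → push 13. Stack: [-6, 13]
COMPARE_OP bool(==) → -6 vs 13 = False. Stack: [False]
POP_JUMP_IF_FALSE → pop False; jump. Stack: []
LOAD_FAST_LOAD_FAST a,a → push -6,-6. Stack: [-6, -6]
BINARY_OP - → -6 - -6 = 0. Stack: [0]
LOAD_CONST → push 3. Stack: [0, 3]
BINARY_OP - → 0 - 3 = -3. Stack: [-3]
STORE_FAST w → w=-3. Stack: []
LOAD_FAST_LOAD_FAST a,a → push -6,-6. Stack: [-6, -6]
BINARY_OP + → -6 + -6 = -12. Stack: [-12]
LOAD_FAST a → push -6. Stack: [-12, -6]
BINARY_OP * → -12 * -6 = 72. Stack: [72]
STORE_FAST k → k=72. Stack: []
LOAD_FAST w → push -3. Stack: [-3]
RETURN_VALUE → return -3.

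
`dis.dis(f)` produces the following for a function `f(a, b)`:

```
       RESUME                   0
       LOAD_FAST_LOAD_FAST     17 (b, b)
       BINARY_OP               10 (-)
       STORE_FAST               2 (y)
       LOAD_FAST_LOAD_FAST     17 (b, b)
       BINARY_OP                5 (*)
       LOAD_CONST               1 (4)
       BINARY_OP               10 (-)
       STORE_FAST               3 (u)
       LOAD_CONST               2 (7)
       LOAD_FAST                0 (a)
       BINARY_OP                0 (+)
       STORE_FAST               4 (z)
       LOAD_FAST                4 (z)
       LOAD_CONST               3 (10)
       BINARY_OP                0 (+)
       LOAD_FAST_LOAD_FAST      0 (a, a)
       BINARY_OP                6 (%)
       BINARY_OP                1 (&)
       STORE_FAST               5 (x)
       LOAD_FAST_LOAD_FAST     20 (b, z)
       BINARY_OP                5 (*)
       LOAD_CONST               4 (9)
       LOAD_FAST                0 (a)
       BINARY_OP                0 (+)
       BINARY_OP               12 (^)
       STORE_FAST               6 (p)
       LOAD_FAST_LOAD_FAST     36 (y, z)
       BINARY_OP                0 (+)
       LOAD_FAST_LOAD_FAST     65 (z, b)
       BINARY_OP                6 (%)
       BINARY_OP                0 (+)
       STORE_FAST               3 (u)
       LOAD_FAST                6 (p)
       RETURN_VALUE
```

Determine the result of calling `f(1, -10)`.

-70

LOAD_FAST_LOAD_FAST b,b → push -10,-10. Stack: [-10, -10]
BINARY_OP - → -10 - -10 = 0. Stack: [0]
STORE_FAST y → y=0. Stack: []
LOAD_FAST_LOAD_FAST b,b → push -10,-10. Stack: [-10, -10]
BINARY_OP * → -10 * -10 = 100. Stack: [100]
LOAD_CONST → push 4. Stack: [100, 4]
BINARY_OP - → 100 - 4 = 96. Stack: [96]
STORE_FAST u → u=96. Stack: []
LOAD_CONST → push 7. Stack: [7]
LOAD_FAST a → push 1. Stack: [7, 1]
BINARY_OP + → 7 + 1 = 8. Stack: [8]
STORE_FAST z → z=8. Stack: []
LOAD_FAST z → push 8. Stack: [8]
LOAD_CONST → push 10. Stack: [8, 10]
BINARY_OP + → 8 + 10 = 18. Stack: [18]
LOAD_FAST_LOAD_FAST a,a → push 1,1. Stack: [18, 1, 1]
BINARY_OP % → 1 % 1 = 0. Stack: [18, 0]
BINARY_OP & → 18 & 0 = 0. Stack: [0]
STORE_FAST x → x=0. Stack: []
LOAD_FAST_LOAD_FAST b,z → push -10,8. Stack: [-10, 8]
BINARY_OP * → -10 * 8 = -80. Stack: [-80]
LOAD_CONST → push 9. Stack: [-80, 9]
LOAD_FAST a → push 1. Stack: [-80, 9, 1]
BINARY_OP + → 9 + 1 = 10. Stack: [-80, 10]
BINARY_OP ^ → -80 ^ 10 = -70. Stack: [-70]
STORE_FAST p → p=-70. Stack: []
LOAD_FAST_LOAD_FAST y,z → push 0,8. Stack: [0, 8]
BINARY_OP + → 0 + 8 = 8. Stack: [8]
LOAD_FAST_LOAD_FAST z,b → push 8,-10. Stack: [8, 8, -10]
BINARY_OP % → 8 % -10 = -2. Stack: [8, -2]
BINARY_OP + → 8 + -2 = 6. Stack: [6]
STORE_FAST u → u=6. Stack: []
LOAD_FAST p → push -70. Stack: [-70]
RETURN_VALUE → return -70.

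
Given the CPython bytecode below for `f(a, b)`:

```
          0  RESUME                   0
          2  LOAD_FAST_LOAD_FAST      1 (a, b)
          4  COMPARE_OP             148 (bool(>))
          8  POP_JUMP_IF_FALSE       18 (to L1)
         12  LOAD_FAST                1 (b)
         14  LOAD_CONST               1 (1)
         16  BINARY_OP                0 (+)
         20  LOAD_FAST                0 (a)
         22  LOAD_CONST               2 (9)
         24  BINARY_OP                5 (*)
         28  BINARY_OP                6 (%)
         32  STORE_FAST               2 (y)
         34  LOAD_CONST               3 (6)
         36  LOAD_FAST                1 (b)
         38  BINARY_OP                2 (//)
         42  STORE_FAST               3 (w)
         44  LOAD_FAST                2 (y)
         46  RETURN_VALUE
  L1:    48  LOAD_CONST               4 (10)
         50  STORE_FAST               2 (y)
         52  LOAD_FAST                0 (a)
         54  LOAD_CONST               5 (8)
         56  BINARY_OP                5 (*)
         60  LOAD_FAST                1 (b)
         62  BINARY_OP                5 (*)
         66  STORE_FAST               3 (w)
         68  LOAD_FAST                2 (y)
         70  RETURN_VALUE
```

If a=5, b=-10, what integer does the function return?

36

LOAD_FAST_LOAD_FAST a,b → push 5,-10. Stack: [5, -10]
COMPARE_OP bool(>) → 5 vs -10 = True. Stack: [True]
POP_JUMP_IF_FALSE → pop True; no jump. Stack: []
LOAD_FAST b → push -10. Stack: [-10]
LOAD_CONST → push 1. Stack: [-10, 1]
BINARY_OP + → -10 + 1 = -9. Stack: [-9]
LOAD_FAST a → push 5. Stack: [-9, 5]
LOAD_CONST → push 9. Stack: [-9, 5, 9]
BINARY_OP * → 5 * 9 = 45. Stack: [-9, 45]
BINARY_OP % → -9 % 45 = 36. Stack: [36]
STORE_FAST y → y=36. Stack: []
LOAD_CONST → push 6. Stack: [6]
LOAD_FAST b → push -10. Stack: [6, -10]
BINARY_OP // → 6 // -10 = -1. Stack: [-1]
STORE_FAST w → w=-1. Stack: []
LOAD_FAST y → push 36. Stack: [36]
RETURN_VALUE → return 36.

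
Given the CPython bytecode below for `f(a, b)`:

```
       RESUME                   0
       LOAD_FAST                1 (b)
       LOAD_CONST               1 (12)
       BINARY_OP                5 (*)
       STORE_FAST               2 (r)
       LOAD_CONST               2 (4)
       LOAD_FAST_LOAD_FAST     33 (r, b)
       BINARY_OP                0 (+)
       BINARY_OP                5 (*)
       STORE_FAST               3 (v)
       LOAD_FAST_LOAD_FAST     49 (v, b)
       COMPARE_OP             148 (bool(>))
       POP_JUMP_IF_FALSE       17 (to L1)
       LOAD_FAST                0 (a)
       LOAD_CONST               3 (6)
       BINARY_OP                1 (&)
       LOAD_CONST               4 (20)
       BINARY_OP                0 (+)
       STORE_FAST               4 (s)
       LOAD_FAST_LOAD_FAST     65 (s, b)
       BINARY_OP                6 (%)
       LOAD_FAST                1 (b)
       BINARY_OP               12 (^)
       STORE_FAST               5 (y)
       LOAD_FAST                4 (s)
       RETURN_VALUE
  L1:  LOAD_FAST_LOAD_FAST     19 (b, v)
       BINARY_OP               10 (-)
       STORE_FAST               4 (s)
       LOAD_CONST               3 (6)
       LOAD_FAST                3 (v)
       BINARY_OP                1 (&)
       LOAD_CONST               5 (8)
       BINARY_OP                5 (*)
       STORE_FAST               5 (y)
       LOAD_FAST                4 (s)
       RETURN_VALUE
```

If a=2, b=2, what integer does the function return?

22

LOAD_FAST b → push 2. Stack: [2]
LOAD_CONST → push 12. Stack: [2, 12]
BINARY_OP * → 2 * 12 = 24. Stack: [24]
STORE_FAST r → r=24. Stack: []
LOAD_CONST → push 4. Stack: [4]
LOAD_FAST_LOAD_FAST r,b → push 24,2. Stack: [4, 24, 2]
BINARY_OP + → 24 + 2 = 26. Stack: [4, 26]
BINARY_OP * → 4 * 26 = 104. Stack: [104]
STORE_FAST v → v=104. Stack: []
LOAD_FAST_LOAD_FAST v,b → push 104,2. Stack: [104, 2]
COMPARE_OP bool(>) → 104 vs 2 = True. Stack: [True]
POP_JUMP_IF_FALSE → pop True; no jump. Stack: []
LOAD_FAST a → push 2. Stack: [2]
LOAD_CONST → push 6. Stack: [2, 6]
BINARY_OP & → 2 & 6 = 2. Stack: [2]
LOAD_CONST → push 20. Stack: [2, 20]
BINARY_OP + → 2 + 20 = 22. Stack: [22]
STORE_FAST s → s=22. Stack: []
LOAD_FAST_LOAD_FAST s,b → push 22,2. Stack: [22, 2]
BINARY_OP % → 22 % 2 = 0. Stack: [0]
LOAD_FAST b → push 2. Stack: [0, 2]
BINARY_OP ^ → 0 ^ 2 = 2. Stack: [2]
STORE_FAST y → y=2. Stack: []
LOAD_FAST s → push 22. Stack: [22]
RETURN_VALUE → return 22.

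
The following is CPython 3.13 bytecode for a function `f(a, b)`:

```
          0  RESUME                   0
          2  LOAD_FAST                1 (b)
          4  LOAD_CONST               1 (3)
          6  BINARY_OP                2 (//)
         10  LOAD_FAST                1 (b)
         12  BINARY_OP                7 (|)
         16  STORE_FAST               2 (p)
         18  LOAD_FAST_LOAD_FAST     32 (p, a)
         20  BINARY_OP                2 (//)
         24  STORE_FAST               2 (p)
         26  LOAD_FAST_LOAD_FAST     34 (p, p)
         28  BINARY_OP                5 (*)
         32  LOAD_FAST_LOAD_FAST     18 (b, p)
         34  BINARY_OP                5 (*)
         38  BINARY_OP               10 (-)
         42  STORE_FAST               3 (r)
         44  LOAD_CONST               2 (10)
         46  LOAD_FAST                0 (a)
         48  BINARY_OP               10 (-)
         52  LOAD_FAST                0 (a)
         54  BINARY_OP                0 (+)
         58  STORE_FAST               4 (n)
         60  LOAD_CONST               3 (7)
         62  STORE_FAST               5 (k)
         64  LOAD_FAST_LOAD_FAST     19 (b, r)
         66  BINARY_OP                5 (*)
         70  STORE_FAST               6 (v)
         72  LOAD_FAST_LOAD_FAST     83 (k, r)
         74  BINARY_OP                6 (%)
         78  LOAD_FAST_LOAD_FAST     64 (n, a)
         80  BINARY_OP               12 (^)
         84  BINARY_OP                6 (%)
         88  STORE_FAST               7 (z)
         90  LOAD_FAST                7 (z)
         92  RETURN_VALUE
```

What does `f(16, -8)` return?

0

LOAD_FAST b → push -8. Stack: [-8]
LOAD_CONST → push 3. Stack: [-8, 3]
BINARY_OP // → -8 // 3 = -3. Stack: [-3]
LOAD_FAST b → push -8. Stack: [-3, -8]
BINARY_OP | → -3 | -8 = -3. Stack: [-3]
STORE_FAST p → p=-3. Stack: []
LOAD_FAST_LOAD_FAST p,a → push -3,16. Stack: [-3, 16]
BINARY_OP // → -3 // 16 = -1. Stack: [-1]
STORE_FAST p → p=-1. Stack: []
LOAD_FAST_LOAD_FAST p,p → push -1,-1. Stack: [-1, -1]
BINARY_OP * → -1 * -1 = 1. Stack: [1]
LOAD_FAST_LOAD_FAST b,p → push -8,-1. Stack: [1, -8, -1]
BINARY_OP * → -8 * -1 = 8. Stack: [1, 8]
BINARY_OP - → 1 - 8 = -7. Stack: [-7]
STORE_FAST r → r=-7. Stack: []
LOAD_CONST → push 10. Stack: [10]
LOAD_FAST a → push 16. Stack: [10, 16]
BINARY_OP - → 10 - 16 = -6. Stack: [-6]
LOAD_FAST a → push 16. Stack: [-6, 16]
BINARY_OP + → -6 + 16 = 10. Stack: [10]
STORE_FAST n → n=10. Stack: []
LOAD_CONST → push 7. Stack: [7]
STORE_FAST k → k=7. Stack: []
LOAD_FAST_LOAD_FAST b,r → push -8,-7. Stack: [-8, -7]
BINARY_OP * → -8 * -7 = 56. Stack: [56]
STORE_FAST v → v=56. Stack: []
LOAD_FAST_LOAD_FAST k,r → push 7,-7. Stack: [7, -7]
BINARY_OP % → 7 % -7 = 0. Stack: [0]
LOAD_FAST_LOAD_FAST n,a → push 10,16. Stack: [0, 10, 16]
BINARY_OP ^ → 10 ^ 16 = 26. Stack: [0, 26]
BINARY_OP % → 0 % 26 = 0. Stack: [0]
STORE_FAST z → z=0. Stack: []
LOAD_FAST z → push 0. Stack: [0]
RETURN_VALUE → return 0.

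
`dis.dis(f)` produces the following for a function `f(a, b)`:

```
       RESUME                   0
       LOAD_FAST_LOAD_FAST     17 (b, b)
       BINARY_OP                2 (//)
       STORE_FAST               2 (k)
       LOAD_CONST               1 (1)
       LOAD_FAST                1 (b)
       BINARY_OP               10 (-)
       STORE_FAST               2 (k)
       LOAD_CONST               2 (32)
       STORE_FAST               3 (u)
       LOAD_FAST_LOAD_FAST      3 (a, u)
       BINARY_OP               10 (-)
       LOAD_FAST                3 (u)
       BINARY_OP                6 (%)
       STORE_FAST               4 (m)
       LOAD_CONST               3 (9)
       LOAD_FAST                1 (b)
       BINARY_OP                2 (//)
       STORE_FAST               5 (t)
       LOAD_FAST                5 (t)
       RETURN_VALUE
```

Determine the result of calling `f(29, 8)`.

1

LOAD_FAST_LOAD_FAST b,b → push 8,8. Stack: [8, 8]
BINARY_OP // → 8 // 8 = 1. Stack: [1]
STORE_FAST k → k=1. Stack: []
LOAD_CONST → push 1. Stack: [1]
LOAD_FAST b → push 8. Stack: [1, 8]
BINARY_OP - → 1 - 8 = -7. Stack: [-7]
STORE_FAST k → k=-7. Stack: []
LOAD_CONST → push 32. Stack: [32]
STORE_FAST u → u=32. Stack: []
LOAD_FAST_LOAD_FAST a,u → push 29,32. Stack: [29, 32]
BINARY_OP - → 29 - 32 = -3. Stack: [-3]
LOAD_FAST u → push 32. Stack: [-3, 32]
BINARY_OP % → -3 % 32 = 29. Stack: [29]
STORE_FAST m → m=29. Stack: []
LOAD_CONST → push 9. Stack: [9]
LOAD_FAST b → push 8. Stack: [9, 8]
BINARY_OP // → 9 // 8 = 1. Stack: [1]
STORE_FAST t → t=1. Stack: []
LOAD_FAST t → push 1. Stack: [1]
RETURN_VALUE → return 1.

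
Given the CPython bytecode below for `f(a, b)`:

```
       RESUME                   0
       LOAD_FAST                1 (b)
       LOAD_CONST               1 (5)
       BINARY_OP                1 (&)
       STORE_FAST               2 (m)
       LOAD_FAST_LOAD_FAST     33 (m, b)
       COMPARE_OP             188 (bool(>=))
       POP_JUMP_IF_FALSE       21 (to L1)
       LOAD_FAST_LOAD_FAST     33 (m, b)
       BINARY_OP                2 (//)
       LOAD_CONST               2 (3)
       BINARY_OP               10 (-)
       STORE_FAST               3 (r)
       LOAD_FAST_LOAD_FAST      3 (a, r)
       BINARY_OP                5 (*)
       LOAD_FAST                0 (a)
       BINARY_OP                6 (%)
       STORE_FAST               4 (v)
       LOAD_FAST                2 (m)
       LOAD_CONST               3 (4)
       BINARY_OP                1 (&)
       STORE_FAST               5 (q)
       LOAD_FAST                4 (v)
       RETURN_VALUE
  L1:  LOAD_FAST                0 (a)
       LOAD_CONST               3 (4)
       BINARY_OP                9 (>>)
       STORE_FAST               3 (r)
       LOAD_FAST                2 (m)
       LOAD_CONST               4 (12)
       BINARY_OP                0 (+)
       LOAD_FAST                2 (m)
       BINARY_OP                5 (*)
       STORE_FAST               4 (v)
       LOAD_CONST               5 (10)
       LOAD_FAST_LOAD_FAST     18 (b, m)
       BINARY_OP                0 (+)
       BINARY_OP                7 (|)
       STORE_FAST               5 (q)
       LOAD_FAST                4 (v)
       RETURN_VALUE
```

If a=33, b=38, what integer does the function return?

64

LOAD_FAST b → push 38. Stack: [38]
LOAD_CONST → push 5. Stack: [38, 5]
BINARY_OP & → 38 & 5 = 4. Stack: [4]
STORE_FAST m → m=4. Stack: []
LOAD_FAST_LOAD_FAST m,b → push 4,38. Stack: [4, 38]
COMPARE_OP bool(>=) → 4 vs 38 = False. Stack: [False]
POP_JUMP_IF_FALSE → pop False; jump. Stack: []
LOAD_FAST a → push 33. Stack: [33]
LOAD_CONST → push 4. Stack: [33, 4]
BINARY_OP >> → 33 >> 4 = 2. Stack: [2]
STORE_FAST r → r=2. Stack: []
LOAD_FAST m → push 4. Stack: [4]
LOAD_CONST → push 12. Stack: [4, 12]
BINARY_OP + → 4 + 12 = 16. Stack: [16]
LOAD_FAST m → push 4. Stack: [16, 4]
BINARY_OP * → 16 * 4 = 64. Stack: [64]
STORE_FAST v → v=64. Stack: []
LOAD_CONST → push 10. Stack: [10]
LOAD_FAST_LOAD_FAST b,m → push 38,4. Stack: [10, 38, 4]
BINARY_OP + → 38 + 4 = 42. Stack: [10, 42]
BINARY_OP | → 10 | 42 = 42. Stack: [42]
STORE_FAST q → q=42. Stack: []
LOAD_FAST v → push 64. Stack: [64]
RETURN_VALUE → return 64.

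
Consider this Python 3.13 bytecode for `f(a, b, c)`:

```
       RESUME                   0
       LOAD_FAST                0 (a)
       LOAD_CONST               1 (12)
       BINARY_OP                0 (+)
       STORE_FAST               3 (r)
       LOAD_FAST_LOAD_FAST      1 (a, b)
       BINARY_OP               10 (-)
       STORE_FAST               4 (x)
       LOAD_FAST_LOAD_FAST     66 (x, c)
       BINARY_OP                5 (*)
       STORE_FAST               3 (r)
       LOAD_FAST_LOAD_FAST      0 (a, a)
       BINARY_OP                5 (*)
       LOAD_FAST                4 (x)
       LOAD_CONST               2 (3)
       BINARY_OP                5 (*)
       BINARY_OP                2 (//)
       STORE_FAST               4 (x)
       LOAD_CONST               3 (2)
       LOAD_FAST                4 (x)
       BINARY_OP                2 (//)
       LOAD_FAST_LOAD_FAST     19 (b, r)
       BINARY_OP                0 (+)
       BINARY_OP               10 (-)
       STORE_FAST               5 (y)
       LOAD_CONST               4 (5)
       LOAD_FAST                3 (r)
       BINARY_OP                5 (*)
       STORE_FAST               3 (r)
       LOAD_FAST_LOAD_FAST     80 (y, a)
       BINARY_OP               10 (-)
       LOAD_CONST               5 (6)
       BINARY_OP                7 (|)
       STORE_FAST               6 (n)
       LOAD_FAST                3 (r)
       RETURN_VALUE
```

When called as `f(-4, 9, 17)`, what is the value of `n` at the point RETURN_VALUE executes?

LOAD_FAST a → push -4. Stack: [-4]
LOAD_CONST → push 12. Stack: [-4, 12]
BINARY_OP + → -4 + 12 = 8. Stack: [8]
STORE_FAST r → r=8. Stack: []
LOAD_FAST_LOAD_FAST a,b → push -4,9. Stack: [-4, 9]
BINARY_OP - → -4 - 9 = -13. Stack: [-13]
STORE_FAST x → x=-13. Stack: []
LOAD_FAST_LOAD_FAST x,c → push -13,17. Stack: [-13, 17]
BINARY_OP * → -13 * 17 = -221. Stack: [-221]
STORE_FAST r → r=-221. Stack: []
LOAD_FAST_LOAD_FAST a,a → push -4,-4. Stack: [-4, -4]
BINARY_OP * → -4 * -4 = 16. Stack: [16]
LOAD_FAST x → push -13. Stack: [16, -13]
LOAD_CONST → push 3. Stack: [16, -13, 3]
BINARY_OP * → -13 * 3 = -39. Stack: [16, -39]
BINARY_OP // → 16 // -39 = -1. Stack: [-1]
STORE_FAST x → x=-1. Stack: []
LOAD_CONST → push 2. Stack: [2]
LOAD_FAST x → push -1. Stack: [2, -1]
BINARY_OP // → 2 // -1 = -2. Stack: [-2]
LOAD_FAST_LOAD_FAST b,r → push 9,-221. Stack: [-2, 9, -221]
BINARY_OP + → 9 + -221 = -212. Stack: [-2, -212]
BINARY_OP - → -2 - -212 = 210. Stack: [210]
STORE_FAST y → y=210. Stack: []
LOAD_CONST → push 5. Stack: [5]
LOAD_FAST r → push -221. Stack: [5, -221]
BINARY_OP * → 5 * -221 = -1105. Stack: [-1105]
STORE_FAST r → r=-1105. Stack: []
LOAD_FAST_LOAD_FAST y,a → push 210,-4. Stack: [210, -4]
BINARY_OP - → 210 - -4 = 214. Stack: [214]
LOAD_CONST → push 6. Stack: [214, 6]
BINARY_OP | → 214 | 6 = 214. Stack: [214]
STORE_FAST n → n=214. Stack: []
LOAD_FAST r → push -1105. Stack: [-1105]
RETURN_VALUE → return -1105.

214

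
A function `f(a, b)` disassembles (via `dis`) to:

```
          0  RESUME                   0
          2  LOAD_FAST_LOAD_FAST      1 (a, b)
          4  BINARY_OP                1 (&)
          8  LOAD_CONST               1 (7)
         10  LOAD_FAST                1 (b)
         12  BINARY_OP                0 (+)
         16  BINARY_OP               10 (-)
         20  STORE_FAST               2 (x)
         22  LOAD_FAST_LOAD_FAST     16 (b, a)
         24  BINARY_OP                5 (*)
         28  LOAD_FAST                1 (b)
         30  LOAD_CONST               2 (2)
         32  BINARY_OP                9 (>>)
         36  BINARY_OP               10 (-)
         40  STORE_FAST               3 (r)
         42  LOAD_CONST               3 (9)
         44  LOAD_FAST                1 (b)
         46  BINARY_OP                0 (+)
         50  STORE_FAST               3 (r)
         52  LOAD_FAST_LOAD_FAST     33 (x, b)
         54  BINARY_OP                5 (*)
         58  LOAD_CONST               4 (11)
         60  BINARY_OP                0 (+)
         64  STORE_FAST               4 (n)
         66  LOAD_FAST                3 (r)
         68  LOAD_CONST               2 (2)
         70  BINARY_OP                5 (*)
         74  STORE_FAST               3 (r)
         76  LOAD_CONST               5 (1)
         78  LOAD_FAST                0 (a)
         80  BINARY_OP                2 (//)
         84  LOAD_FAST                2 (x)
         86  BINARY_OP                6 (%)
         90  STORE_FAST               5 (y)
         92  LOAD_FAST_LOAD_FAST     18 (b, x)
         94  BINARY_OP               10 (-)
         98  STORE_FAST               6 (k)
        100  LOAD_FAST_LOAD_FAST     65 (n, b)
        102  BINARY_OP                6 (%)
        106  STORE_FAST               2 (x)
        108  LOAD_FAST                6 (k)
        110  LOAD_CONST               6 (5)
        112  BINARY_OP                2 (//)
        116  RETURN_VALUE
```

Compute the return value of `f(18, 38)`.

16

LOAD_FAST_LOAD_FAST a,b → push 18,38. Stack: [18, 38]
BINARY_OP & → 18 & 38 = 2. Stack: [2]
LOAD_CONST → push 7. Stack: [2, 7]
LOAD_FAST b → push 38. Stack: [2, 7, 38]
BINARY_OP + → 7 + 38 = 45. Stack: [2, 45]
BINARY_OP - → 2 - 45 = -43. Stack: [-43]
STORE_FAST x → x=-43. Stack: []
LOAD_FAST_LOAD_FAST b,a → push 38,18. Stack: [38, 18]
BINARY_OP * → 38 * 18 = 684. Stack: [684]
LOAD_FAST b → push 38. Stack: [684, 38]
LOAD_CONST → push 2. Stack: [684, 38, 2]
BINARY_OP >> → 38 >> 2 = 9. Stack: [684, 9]
BINARY_OP - → 684 - 9 = 675. Stack: [675]
STORE_FAST r → r=675. Stack: []
LOAD_CONST → push 9. Stack: [9]
LOAD_FAST b → push 38. Stack: [9, 38]
BINARY_OP + → 9 + 38 = 47. Stack: [47]
STORE_FAST r → r=47. Stack: []
LOAD_FAST_LOAD_FAST x,b → push -43,38. Stack: [-43, 38]
BINARY_OP * → -43 * 38 = -1634. Stack: [-1634]
LOAD_CONST → push 11. Stack: [-1634, 11]
BINARY_OP + → -1634 + 11 = -1623. Stack: [-1623]
STORE_FAST n → n=-1623. Stack: []
LOAD_FAST r → push 47. Stack: [47]
LOAD_CONST → push 2. Stack: [47, 2]
BINARY_OP * → 47 * 2 = 94. Stack: [94]
STORE_FAST r → r=94. Stack: []
LOAD_CONST → push 1. Stack: [1]
LOAD_FAST a → push 18. Stack: [1, 18]
BINARY_OP // → 1 // 18 = 0. Stack: [0]
LOAD_FAST x → push -43. Stack: [0, -43]
BINARY_OP % → 0 % -43 = 0. Stack: [0]
STORE_FAST y → y=0. Stack: []
LOAD_FAST_LOAD_FAST b,x → push 38,-43. Stack: [38, -43]
BINARY_OP - → 38 - -43 = 81. Stack: [81]
STORE_FAST k → k=81. Stack: []
LOAD_FAST_LOAD_FAST n,b → push -1623,38. Stack: [-1623, 38]
BINARY_OP % → -1623 % 38 = 11. Stack: [11]
STORE_FAST x → x=11. Stack: []
LOAD_FAST k → push 81. Stack: [81]
LOAD_CONST → push 5. Stack: [81, 5]
BINARY_OP // → 81 // 5 = 16. Stack: [16]
RETURN_VALUE → return 16.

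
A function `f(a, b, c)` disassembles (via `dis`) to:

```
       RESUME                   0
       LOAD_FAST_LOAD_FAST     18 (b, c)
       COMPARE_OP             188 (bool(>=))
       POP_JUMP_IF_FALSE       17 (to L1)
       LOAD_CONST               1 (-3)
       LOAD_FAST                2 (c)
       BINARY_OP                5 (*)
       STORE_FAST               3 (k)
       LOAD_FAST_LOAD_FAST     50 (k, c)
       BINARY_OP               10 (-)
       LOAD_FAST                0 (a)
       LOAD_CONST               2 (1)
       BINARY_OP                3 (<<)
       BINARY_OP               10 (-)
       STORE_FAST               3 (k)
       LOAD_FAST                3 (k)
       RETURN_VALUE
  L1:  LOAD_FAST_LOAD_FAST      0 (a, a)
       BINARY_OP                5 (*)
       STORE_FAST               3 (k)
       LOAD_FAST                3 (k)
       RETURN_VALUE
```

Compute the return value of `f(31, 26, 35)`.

LOAD_FAST_LOAD_FAST b,c → push 26,35. Stack: [26, 35]
COMPARE_OP bool(>=) → 26 vs 35 = False. Stack: [False]
POP_JUMP_IF_FALSE → pop False; jump. Stack: []
LOAD_FAST_LOAD_FAST a,a → push 31,31. Stack: [31, 31]
BINARY_OP * → 31 * 31 = 961. Stack: [961]
STORE_FAST k → k=961. Stack: []
LOAD_FAST k → push 961. Stack: [961]
RETURN_VALUE → return 961.

961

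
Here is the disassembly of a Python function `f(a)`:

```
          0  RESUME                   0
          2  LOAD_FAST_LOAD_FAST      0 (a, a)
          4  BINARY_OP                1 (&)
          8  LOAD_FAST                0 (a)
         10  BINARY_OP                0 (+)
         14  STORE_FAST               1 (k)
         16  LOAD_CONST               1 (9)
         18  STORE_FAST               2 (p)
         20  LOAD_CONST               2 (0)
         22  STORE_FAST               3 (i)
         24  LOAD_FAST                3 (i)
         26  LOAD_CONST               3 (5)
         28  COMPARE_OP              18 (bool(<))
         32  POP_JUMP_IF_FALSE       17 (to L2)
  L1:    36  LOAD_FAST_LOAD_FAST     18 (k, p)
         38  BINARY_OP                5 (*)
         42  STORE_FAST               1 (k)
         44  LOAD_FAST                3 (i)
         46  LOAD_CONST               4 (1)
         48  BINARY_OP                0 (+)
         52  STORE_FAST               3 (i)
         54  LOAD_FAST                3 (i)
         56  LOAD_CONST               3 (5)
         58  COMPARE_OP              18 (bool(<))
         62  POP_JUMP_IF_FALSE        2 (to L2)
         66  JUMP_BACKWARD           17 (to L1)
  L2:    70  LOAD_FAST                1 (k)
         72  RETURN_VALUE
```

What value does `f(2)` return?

LOAD_FAST_LOAD_FAST a,a → push 2,2
BINARY_OP & → 2 & 2 = 2
LOAD_FAST a → push 2
BINARY_OP + → 2 + 2 = 4
STORE_FAST k → k=4
LOAD_CONST → push 9
STORE_FAST p → p=9
LOAD_CONST → push 0
STORE_FAST i → i=0
LOAD_FAST i → push 0
LOAD_CONST → push 5
COMPARE_OP bool(<) → 0 vs 5 = True
POP_JUMP_IF_FALSE → pop True; no jump
LOAD_FAST_LOAD_FAST k,p → push 4,9
BINARY_OP * → 4 * 9 = 36
STORE_FAST k → k=36
LOAD_FAST i → push 0
LOAD_CONST → push 1
BINARY_OP + → 0 + 1 = 1
STORE_FAST i → i=1
LOAD_FAST i → push 1
LOAD_CONST → push 5
COMPARE_OP bool(<) → 1 vs 5 = True
POP_JUMP_IF_FALSE → pop True; no jump
LOAD_FAST_LOAD_FAST k,p → push 36,9
BINARY_OP * → 36 * 9 = 324
STORE_FAST k → k=324
LOAD_FAST i → push 1
LOAD_CONST → push 1
BINARY_OP + → 1 + 1 = 2
STORE_FAST i → i=2
LOAD_FAST i → push 2
LOAD_CONST → push 5
COMPARE_OP bool(<) → 2 vs 5 = True
POP_JUMP_IF_FALSE → pop True; no jump
LOAD_FAST_LOAD_FAST k,p → push 324,9
BINARY_OP * → 324 * 9 = 2916
STORE_FAST k → k=2916
LOAD_FAST i → push 2
LOAD_CONST → push 1
BINARY_OP + → 2 + 1 = 3
STORE_FAST i → i=3
LOAD_FAST i → push 3
LOAD_CONST → push 5
COMPARE_OP bool(<) → 3 vs 5 = True
POP_JUMP_IF_FALSE → pop True; no jump
LOAD_FAST_LOAD_FAST k,p → push 2916,9
BINARY_OP * → 2916 * 9 = 26244
STORE_FAST k → k=26244
LOAD_FAST i → push 3
LOAD_CONST → push 1
BINARY_OP + → 3 + 1 = 4
STORE_FAST i → i=4
LOAD_FAST i → push 4
LOAD_CONST → push 5
COMPARE_OP bool(<) → 4 vs 5 = True
POP_JUMP_IF_FALSE → pop True; no jump
LOAD_FAST_LOAD_FAST k,p → push 26244,9
BINARY_OP * → 26244 * 9 = 236196
STORE_FAST k → k=236196
LOAD_FAST i → push 4
LOAD_CONST → push 1
BINARY_OP + → 4 + 1 = 5
STORE_FAST i → i=5
LOAD_FAST i → push 5
LOAD_CONST → push 5
COMPARE_OP bool(<) → 5 vs 5 = False
POP_JUMP_IF_FALSE → pop False; jump
LOAD_FAST k → push 236196
RETURN_VALUE → return 236196.

236196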